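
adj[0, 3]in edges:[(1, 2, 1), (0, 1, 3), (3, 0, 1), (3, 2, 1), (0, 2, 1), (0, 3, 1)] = 1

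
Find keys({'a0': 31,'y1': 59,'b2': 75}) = ['a0', 'y1', 'b2']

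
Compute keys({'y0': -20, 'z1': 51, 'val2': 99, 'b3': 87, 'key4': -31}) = ['y0', 'z1', 'val2', 'b3', 'key4']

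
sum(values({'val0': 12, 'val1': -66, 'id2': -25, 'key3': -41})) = 12 + (-66) + (-25) + (-41)
= -120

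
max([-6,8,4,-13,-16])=8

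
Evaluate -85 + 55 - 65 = -95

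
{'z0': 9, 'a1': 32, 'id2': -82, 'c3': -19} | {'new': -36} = {'z0': 9, 'a1': 32, 'id2': -82, 'c3': -19, 'new': -36}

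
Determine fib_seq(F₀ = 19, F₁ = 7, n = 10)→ [19, 7, 26, 33, 59, 92, 151, 243, 394, 637]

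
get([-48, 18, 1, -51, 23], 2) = 1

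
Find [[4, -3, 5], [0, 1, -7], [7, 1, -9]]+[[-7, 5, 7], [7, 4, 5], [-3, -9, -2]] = [[-3, 2, 12], [7, 5, -2], [4, -8, -11]]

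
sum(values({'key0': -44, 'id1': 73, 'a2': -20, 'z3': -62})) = (-44) + 73 + (-20) + (-62)
= -53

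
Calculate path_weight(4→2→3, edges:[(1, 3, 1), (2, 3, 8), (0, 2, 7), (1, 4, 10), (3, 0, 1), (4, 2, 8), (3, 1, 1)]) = 16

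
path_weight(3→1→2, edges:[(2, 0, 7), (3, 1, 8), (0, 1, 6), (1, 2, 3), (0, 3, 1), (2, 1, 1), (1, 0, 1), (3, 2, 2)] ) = 11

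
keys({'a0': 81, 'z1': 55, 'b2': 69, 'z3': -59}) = ['a0', 'z1', 'b2', 'z3']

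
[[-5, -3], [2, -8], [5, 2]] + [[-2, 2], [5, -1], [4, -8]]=[[-7, -1], [7, -9], [9, -6]]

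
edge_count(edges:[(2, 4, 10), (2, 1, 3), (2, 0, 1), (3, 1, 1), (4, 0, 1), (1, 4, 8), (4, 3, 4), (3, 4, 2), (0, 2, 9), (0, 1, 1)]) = 10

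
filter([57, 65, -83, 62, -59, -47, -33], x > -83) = [57, 65, 62, -59, -47, -33]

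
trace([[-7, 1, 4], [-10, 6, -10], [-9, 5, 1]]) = diagonal: (-7) + 6 + 1
= 0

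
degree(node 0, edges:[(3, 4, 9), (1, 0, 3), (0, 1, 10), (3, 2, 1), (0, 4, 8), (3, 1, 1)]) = 3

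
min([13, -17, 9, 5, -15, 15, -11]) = -17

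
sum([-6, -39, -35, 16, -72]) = (-6) + (-39) + (-35) + 16 + (-72)
= -136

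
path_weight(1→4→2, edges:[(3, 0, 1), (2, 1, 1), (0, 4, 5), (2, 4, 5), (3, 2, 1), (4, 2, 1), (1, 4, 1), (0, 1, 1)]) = 2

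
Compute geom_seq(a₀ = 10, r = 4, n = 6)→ [10, 40, 160, 640, 2560, 10240]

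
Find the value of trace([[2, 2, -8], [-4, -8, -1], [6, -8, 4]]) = diagonal: 2 + (-8) + 4
= -2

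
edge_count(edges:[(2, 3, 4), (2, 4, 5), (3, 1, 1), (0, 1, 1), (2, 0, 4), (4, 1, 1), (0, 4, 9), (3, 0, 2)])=8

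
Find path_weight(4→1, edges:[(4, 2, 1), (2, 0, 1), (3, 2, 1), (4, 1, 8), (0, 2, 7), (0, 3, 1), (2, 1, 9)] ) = 8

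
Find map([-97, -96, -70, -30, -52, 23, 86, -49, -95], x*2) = -97*2=-194, -96*2=-192, -70*2=-140, -30*2=-60, -52*2=-104, 23*2=46, 86*2=172, -49*2=-98, -95*2=-190
= [-194, -192, -140, -60, -104, 46, 172, -98, -190]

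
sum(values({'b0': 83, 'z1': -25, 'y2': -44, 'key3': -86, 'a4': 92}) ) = 20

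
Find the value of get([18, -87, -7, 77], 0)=18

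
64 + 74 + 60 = 198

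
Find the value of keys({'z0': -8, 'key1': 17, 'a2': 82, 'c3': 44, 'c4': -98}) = ['z0', 'key1', 'a2', 'c3', 'c4']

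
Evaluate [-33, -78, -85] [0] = -33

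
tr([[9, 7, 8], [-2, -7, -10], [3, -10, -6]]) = diagonal: 9 + (-7) + (-6)
= -4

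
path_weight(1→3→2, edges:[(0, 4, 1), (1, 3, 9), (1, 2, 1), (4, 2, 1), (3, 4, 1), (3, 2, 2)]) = 11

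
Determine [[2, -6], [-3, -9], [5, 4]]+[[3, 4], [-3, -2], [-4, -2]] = [[5, -2], [-6, -11], [1, 2]]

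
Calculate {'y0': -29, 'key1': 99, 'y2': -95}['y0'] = -29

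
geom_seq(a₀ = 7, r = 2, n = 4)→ a_0 = 7*2^0 = 7
a_1 = 7*2^1 = 14
a_2 = 7*2^2 = 28
...
= [7, 14, 28, 56]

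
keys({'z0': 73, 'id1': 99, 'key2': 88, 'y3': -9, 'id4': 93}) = ['z0', 'id1', 'key2', 'y3', 'id4']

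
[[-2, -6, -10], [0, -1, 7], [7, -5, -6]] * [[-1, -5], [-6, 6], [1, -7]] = C[0][0] = (-2)*(-1) + (-6)*(-6) + (-10)*(1) = 28
C[0][1] = (-2)*(-5) + (-6)*(6) + (-10)*(-7) = 44
C[1][0] = (0)*(-1) + (-1)*(-6) + (7)*(1) = 13
C[1][1] = (0)*(-5) + (-1)*(6) + (7)*(-7) = -55
C[2][0] = (7)*(-1) + (-5)*(-6) + (-6)*(1) = 17
C[2][1] = (7)*(-5) + (-5)*(6) + (-6)*(-7) = -23
= [[28, 44], [13, -55], [17, -23]]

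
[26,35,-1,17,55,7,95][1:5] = [35, -1, 17, 55]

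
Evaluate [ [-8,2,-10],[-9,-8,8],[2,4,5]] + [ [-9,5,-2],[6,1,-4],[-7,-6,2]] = [[-17, 7, -12], [-3, -7, 4], [-5, -2, 7]]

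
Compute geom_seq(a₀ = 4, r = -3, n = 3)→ [4, -12, 36]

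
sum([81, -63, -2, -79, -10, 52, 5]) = 81 + (-63) + (-2) + (-79) + (-10) + 52 + 5
= -16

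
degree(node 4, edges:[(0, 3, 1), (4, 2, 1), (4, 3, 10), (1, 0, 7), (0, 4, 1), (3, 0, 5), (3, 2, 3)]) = 3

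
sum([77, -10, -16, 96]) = 77 + (-10) + (-16) + 96
= 147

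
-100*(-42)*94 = 394800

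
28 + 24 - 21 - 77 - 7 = -53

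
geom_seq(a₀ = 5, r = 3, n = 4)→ a_0 = 5*3^0 = 5
a_1 = 5*3^1 = 15
a_2 = 5*3^2 = 45
...
= [5, 15, 45, 135]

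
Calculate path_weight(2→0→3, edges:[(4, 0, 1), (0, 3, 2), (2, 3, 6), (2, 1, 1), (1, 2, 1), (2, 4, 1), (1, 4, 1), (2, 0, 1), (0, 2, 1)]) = w(2→0)=1 + w(0→3)=2
= 3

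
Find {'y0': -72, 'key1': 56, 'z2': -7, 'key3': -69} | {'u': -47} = {'y0': -72, 'key1': 56, 'z2': -7, 'key3': -69, 'u': -47}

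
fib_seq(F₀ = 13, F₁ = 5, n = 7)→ F_2 = F_1 + F_0 = 18
F_3 = F_2 + F_1 = 23
F_4 = F_3 + F_2 = 41
...
= [13, 5, 18, 23, 41, 64, 105]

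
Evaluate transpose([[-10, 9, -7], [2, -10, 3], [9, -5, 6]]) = [[-10, 2, 9], [9, -10, -5], [-7, 3, 6]]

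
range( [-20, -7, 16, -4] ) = 36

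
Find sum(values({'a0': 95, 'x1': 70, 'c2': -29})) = 136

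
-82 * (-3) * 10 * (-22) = -54120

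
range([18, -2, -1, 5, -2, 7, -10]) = 28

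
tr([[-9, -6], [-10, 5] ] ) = -4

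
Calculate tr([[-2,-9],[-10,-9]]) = diagonal: (-2) + (-9)
= -11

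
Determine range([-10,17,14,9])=27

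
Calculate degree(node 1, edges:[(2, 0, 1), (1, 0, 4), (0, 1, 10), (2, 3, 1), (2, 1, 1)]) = incident: (1,0), (0,1), (2,1)
= 3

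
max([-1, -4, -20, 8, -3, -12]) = 8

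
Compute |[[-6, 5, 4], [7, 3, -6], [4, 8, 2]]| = (1)*(-6)*det([[3, -6], [8, 2]]) + (-1)*(5)*det([[7, -6], [4, 2]]) + (1)*(4)*det([[7, 3], [4, 8]])
= -324 + -190 + 176
= -338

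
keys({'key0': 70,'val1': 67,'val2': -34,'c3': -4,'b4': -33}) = ['key0', 'val1', 'val2', 'c3', 'b4']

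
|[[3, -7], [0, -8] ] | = (3)*(-8) - (-7)*(0)
= -24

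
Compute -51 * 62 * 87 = -275094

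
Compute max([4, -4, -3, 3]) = 4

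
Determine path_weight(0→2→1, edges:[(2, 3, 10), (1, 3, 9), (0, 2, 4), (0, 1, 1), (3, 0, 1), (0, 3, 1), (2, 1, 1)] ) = w(0→2)=4 + w(2→1)=1
= 5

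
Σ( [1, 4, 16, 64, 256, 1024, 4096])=5461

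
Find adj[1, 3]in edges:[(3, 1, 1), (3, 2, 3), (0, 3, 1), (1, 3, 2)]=2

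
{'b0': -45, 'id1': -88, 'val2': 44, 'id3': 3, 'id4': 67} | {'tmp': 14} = {'b0': -45, 'id1': -88, 'val2': 44, 'id3': 3, 'id4': 67, 'tmp': 14}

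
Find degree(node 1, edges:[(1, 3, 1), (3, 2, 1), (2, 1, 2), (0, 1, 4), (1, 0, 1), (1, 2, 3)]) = 5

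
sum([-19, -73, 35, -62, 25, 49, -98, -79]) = (-19) + (-73) + 35 + (-62) + 25 + 49 + (-98) + (-79)
= -222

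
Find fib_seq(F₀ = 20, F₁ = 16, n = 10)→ [20, 16, 36, 52, 88, 140, 228, 368, 596, 964]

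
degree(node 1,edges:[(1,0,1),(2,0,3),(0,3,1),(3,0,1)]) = incident: (1,0)
= 1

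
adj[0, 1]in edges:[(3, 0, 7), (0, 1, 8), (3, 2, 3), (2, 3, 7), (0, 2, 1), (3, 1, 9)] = 8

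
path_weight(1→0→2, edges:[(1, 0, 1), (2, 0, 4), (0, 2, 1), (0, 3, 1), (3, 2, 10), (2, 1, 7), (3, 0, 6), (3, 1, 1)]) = 2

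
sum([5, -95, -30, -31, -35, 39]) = -147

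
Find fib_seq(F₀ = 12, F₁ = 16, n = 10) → [12, 16, 28, 44, 72, 116, 188, 304, 492, 796]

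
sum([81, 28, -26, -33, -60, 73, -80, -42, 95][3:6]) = slice → [-33, -60, 73]
(-33) + (-60) + 73
= -20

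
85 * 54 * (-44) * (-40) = 8078400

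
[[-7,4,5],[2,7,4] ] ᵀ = [[-7, 2], [4, 7], [5, 4]]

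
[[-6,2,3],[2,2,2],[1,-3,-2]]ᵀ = [[-6, 2, 1], [2, 2, -3], [3, 2, -2]]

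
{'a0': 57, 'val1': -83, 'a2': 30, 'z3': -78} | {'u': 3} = {'a0': 57, 'val1': -83, 'a2': 30, 'z3': -78, 'u': 3}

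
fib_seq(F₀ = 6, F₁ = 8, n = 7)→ [6, 8, 14, 22, 36, 58, 94]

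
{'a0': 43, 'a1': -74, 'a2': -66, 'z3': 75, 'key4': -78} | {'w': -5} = {'a0': 43, 'a1': -74, 'a2': -66, 'z3': 75, 'key4': -78, 'w': -5}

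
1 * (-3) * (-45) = 135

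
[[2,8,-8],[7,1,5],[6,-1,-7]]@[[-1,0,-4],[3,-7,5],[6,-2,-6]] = C[0][0] = (2)*(-1) + (8)*(3) + (-8)*(6) = -26
C[0][1] = (2)*(0) + (8)*(-7) + (-8)*(-2) = -40
C[0][2] = (2)*(-4) + (8)*(5) + (-8)*(-6) = 80
C[1][0] = (7)*(-1) + (1)*(3) + (5)*(6) = 26
C[1][1] = (7)*(0) + (1)*(-7) + (5)*(-2) = -17
C[1][2] = (7)*(-4) + (1)*(5) + (5)*(-6) = -53
... (3 more cells)
= [[-26, -40, 80], [26, -17, -53], [-51, 21, 13]]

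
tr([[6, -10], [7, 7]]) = diagonal: 6 + 7
= 13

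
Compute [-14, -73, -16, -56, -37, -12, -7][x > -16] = [-14, -12, -7]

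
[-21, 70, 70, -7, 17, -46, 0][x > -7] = keep x where x > -7: -21✗, 70✓, 70✓, -7✗, 17✓, -46✗, 0✓
= [70, 70, 17, 0]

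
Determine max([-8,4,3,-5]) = 4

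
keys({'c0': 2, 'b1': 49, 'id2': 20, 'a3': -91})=['c0', 'b1', 'id2', 'a3']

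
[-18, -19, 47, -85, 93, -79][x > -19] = keep x where x > -19: -18✓, -19✗, 47✓, -85✗, 93✓, -79✗
= [-18, 47, 93]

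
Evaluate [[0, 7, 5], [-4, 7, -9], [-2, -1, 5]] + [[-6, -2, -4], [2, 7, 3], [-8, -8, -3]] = [[-6, 5, 1], [-2, 14, -6], [-10, -9, 2]]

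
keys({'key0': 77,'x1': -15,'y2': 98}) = ['key0', 'x1', 'y2']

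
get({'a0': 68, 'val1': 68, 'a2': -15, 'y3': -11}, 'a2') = -15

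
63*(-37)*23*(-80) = 4289040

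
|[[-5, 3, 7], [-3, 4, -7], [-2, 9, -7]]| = (1)*(-5)*det([[4, -7], [9, -7]]) + (-1)*(3)*det([[-3, -7], [-2, -7]]) + (1)*(7)*det([[-3, 4], [-2, 9]])
= -175 + -21 + -133
= -329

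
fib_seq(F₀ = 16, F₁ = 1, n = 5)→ F_2 = F_1 + F_0 = 17
F_3 = F_2 + F_1 = 18
F_4 = F_3 + F_2 = 35
= [16, 1, 17, 18, 35]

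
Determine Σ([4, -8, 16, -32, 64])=4 + -8 + 16 + -32 + 64
= 44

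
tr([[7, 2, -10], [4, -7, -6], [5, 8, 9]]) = diagonal: 7 + (-7) + 9
= 9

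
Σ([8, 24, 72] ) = 8 + 24 + 72
= 104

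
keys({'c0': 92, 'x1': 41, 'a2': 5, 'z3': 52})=['c0', 'x1', 'a2', 'z3']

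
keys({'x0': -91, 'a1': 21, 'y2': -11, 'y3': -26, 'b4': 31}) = ['x0', 'a1', 'y2', 'y3', 'b4']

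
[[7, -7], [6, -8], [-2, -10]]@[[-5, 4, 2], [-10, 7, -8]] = [[35, -21, 70], [50, -32, 76], [110, -78, 76]]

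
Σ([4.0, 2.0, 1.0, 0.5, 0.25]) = 7.75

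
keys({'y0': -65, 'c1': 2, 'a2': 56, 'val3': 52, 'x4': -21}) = ['y0', 'c1', 'a2', 'val3', 'x4']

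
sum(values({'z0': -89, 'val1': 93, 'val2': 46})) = 50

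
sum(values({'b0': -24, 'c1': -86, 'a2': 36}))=-74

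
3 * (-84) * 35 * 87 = -767340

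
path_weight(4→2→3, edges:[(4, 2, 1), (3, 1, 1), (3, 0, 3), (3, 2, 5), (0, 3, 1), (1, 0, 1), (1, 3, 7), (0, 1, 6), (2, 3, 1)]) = w(4→2)=1 + w(2→3)=1
= 2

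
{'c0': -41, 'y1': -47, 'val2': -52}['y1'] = -47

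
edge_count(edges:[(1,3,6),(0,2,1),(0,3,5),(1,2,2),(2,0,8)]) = 5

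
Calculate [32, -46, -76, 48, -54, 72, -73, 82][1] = -46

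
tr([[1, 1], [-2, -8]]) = -7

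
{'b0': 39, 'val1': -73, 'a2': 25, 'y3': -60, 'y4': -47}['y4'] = -47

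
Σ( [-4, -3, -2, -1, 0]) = (-4) + (-3) + (-2) + (-1) + 0
= -10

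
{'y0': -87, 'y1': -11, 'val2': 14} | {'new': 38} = {'y0': -87, 'y1': -11, 'val2': 14, 'new': 38}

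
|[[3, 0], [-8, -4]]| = (3)*(-4) - (0)*(-8)
= -12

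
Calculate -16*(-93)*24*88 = 3142656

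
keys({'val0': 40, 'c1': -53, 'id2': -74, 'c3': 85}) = ['val0', 'c1', 'id2', 'c3']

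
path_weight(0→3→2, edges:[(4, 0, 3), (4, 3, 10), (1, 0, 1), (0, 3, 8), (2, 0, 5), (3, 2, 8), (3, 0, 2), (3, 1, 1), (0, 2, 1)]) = w(0→3)=8 + w(3→2)=8
= 16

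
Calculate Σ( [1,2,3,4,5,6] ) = 1 + 2 + 3 + 4 + 5 + 6
= 21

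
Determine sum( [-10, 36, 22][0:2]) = 26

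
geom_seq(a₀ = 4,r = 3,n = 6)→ [4, 12, 36, 108, 324, 972]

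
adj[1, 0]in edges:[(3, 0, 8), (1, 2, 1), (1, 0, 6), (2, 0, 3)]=6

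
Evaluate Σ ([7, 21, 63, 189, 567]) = 847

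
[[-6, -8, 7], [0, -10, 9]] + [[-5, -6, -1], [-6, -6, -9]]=[[-11, -14, 6], [-6, -16, 0]]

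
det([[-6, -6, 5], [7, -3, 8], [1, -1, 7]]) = 304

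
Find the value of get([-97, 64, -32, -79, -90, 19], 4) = -90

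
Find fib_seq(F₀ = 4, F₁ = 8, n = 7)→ F_2 = F_1 + F_0 = 12
F_3 = F_2 + F_1 = 20
F_4 = F_3 + F_2 = 32
...
= [4, 8, 12, 20, 32, 52, 84]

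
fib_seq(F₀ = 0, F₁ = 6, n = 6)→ F_2 = F_1 + F_0 = 6
F_3 = F_2 + F_1 = 12
F_4 = F_3 + F_2 = 18
...
= [0, 6, 6, 12, 18, 30]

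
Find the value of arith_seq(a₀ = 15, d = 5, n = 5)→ a_0 = 15 + 0*5 = 15
a_1 = 15 + 1*5 = 20
a_2 = 15 + 2*5 = 25
...
= [15, 20, 25, 30, 35]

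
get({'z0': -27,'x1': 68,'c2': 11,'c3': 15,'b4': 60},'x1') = 68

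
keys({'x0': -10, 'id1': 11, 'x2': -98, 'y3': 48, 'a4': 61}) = ['x0', 'id1', 'x2', 'y3', 'a4']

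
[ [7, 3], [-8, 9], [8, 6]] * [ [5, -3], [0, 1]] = [[35, -18], [-40, 33], [40, -18]]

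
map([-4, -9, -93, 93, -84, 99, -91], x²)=(-4)²=16, (-9)²=81, (-93)²=8649, (93)²=8649, (-84)²=7056, (99)²=9801, (-91)²=8281
= [16, 81, 8649, 8649, 7056, 9801, 8281]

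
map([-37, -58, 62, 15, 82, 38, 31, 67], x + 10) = [-27, -48, 72, 25, 92, 48, 41, 77]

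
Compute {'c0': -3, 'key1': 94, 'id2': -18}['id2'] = -18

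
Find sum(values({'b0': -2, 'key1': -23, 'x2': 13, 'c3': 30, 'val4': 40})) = 58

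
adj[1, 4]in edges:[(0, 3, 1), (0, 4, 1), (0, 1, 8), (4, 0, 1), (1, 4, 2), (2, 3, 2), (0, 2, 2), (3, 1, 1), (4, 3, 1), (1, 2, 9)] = 2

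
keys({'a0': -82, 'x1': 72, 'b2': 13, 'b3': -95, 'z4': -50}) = ['a0', 'x1', 'b2', 'b3', 'z4']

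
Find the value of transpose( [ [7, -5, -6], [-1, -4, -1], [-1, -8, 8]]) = [[7, -1, -1], [-5, -4, -8], [-6, -1, 8]]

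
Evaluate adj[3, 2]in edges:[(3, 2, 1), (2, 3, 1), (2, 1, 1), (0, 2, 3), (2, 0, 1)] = 1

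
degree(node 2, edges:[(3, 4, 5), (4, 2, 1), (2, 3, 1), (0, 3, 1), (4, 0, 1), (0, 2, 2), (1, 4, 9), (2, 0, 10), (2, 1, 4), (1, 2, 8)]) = 6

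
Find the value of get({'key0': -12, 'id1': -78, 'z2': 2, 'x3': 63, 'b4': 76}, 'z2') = 2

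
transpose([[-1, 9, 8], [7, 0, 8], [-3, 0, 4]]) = [[-1, 7, -3], [9, 0, 0], [8, 8, 4]]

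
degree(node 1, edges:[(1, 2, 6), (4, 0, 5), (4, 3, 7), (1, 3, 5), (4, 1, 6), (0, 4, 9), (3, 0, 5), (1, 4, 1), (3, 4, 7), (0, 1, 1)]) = 5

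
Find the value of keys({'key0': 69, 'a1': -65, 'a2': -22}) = ['key0', 'a1', 'a2']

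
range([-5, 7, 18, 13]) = 23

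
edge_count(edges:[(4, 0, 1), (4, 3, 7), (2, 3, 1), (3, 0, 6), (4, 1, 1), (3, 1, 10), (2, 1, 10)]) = 7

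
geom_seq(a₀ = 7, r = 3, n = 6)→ a_0 = 7*3^0 = 7
a_1 = 7*3^1 = 21
a_2 = 7*3^2 = 63
...
= [7, 21, 63, 189, 567, 1701]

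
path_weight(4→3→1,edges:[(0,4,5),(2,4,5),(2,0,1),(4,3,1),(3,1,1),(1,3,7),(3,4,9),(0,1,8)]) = w(4→3)=1 + w(3→1)=1
= 2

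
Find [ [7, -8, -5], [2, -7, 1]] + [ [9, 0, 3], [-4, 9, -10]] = [[16, -8, -2], [-2, 2, -9]]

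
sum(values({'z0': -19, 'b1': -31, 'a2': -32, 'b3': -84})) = -166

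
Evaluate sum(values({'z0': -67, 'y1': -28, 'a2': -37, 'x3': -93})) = -225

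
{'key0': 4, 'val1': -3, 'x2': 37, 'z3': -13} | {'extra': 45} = {'key0': 4, 'val1': -3, 'x2': 37, 'z3': -13, 'extra': 45}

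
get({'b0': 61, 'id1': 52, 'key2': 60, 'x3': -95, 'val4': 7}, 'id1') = 52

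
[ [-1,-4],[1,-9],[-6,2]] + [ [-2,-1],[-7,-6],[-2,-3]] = [[-3, -5], [-6, -15], [-8, -1]]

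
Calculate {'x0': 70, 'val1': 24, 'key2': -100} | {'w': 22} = {'x0': 70, 'val1': 24, 'key2': -100, 'w': 22}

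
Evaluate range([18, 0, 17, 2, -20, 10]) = 38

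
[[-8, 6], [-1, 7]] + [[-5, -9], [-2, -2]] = [[-13, -3], [-3, 5]]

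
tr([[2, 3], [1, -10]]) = -8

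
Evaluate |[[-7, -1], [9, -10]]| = 79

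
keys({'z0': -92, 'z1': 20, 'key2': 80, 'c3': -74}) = ['z0', 'z1', 'key2', 'c3']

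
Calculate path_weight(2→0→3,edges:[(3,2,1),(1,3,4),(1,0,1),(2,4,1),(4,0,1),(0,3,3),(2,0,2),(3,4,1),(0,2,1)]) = 5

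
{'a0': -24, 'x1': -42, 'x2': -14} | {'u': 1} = {'a0': -24, 'x1': -42, 'x2': -14, 'u': 1}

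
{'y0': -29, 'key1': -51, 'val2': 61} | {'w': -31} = {'y0': -29, 'key1': -51, 'val2': 61, 'w': -31}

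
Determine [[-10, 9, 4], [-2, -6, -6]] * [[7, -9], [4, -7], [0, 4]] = [[-34, 43], [-38, 36]]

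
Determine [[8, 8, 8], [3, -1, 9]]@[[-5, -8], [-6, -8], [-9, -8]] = C[0][0] = (8)*(-5) + (8)*(-6) + (8)*(-9) = -160
C[0][1] = (8)*(-8) + (8)*(-8) + (8)*(-8) = -192
C[1][0] = (3)*(-5) + (-1)*(-6) + (9)*(-9) = -90
C[1][1] = (3)*(-8) + (-1)*(-8) + (9)*(-8) = -88
= [[-160, -192], [-90, -88]]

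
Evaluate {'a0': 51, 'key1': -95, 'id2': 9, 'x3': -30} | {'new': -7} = {'a0': 51, 'key1': -95, 'id2': 9, 'x3': -30, 'new': -7}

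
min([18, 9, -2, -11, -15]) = -15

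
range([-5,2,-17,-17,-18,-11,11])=29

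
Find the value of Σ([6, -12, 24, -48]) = -30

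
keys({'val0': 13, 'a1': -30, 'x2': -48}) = ['val0', 'a1', 'x2']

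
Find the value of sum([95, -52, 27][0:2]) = slice → [95, -52]
95 + (-52)
= 43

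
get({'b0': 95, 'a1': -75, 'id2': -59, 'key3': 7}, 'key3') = 7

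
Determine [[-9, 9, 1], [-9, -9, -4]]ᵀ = [[-9, -9], [9, -9], [1, -4]]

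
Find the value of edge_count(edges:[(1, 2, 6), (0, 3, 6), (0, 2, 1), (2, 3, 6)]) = 4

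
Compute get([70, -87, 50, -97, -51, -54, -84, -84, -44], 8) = -44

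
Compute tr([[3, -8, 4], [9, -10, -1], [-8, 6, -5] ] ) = -12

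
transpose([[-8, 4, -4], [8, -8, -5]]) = [[-8, 8], [4, -8], [-4, -5]]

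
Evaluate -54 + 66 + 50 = 62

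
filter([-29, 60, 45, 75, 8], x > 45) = keep x where x > 45: -29✗, 60✓, 45✗, 75✓, 8✗
= [60, 75]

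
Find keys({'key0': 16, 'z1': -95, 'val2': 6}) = ['key0', 'z1', 'val2']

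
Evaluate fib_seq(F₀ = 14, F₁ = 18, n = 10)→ [14, 18, 32, 50, 82, 132, 214, 346, 560, 906]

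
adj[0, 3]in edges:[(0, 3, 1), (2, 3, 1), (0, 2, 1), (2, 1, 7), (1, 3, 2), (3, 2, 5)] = 1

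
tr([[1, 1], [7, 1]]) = 2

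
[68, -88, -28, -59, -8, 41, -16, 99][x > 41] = [68, 99]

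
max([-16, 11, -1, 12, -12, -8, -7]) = 12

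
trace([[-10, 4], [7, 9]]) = -1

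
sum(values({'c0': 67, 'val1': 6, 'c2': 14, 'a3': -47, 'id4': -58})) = 67 + 6 + 14 + (-47) + (-58)
= -18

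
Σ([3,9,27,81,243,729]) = 1092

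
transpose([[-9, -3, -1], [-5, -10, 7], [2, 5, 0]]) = [[-9, -5, 2], [-3, -10, 5], [-1, 7, 0]]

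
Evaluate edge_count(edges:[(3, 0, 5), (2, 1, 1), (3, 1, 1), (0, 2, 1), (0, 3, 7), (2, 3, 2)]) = 6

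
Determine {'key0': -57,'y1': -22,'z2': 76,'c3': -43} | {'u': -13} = {'key0': -57, 'y1': -22, 'z2': 76, 'c3': -43, 'u': -13}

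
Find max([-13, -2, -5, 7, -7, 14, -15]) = 14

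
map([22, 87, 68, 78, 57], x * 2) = [44, 174, 136, 156, 114]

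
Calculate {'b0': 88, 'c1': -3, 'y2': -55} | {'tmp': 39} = {'b0': 88, 'c1': -3, 'y2': -55, 'tmp': 39}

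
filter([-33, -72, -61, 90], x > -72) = keep x where x > -72: -33✓, -72✗, -61✓, 90✓
= [-33, -61, 90]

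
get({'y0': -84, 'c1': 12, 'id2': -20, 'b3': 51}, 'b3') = 51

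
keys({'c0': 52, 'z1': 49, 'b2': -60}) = ['c0', 'z1', 'b2']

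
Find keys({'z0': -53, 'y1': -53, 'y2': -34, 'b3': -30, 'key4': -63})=['z0', 'y1', 'y2', 'b3', 'key4']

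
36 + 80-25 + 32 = 123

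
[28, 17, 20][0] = 28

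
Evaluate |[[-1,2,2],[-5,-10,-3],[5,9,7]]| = (1)*(-1)*det([[-10, -3], [9, 7]]) + (-1)*(2)*det([[-5, -3], [5, 7]]) + (1)*(2)*det([[-5, -10], [5, 9]])
= 43 + 40 + 10
= 93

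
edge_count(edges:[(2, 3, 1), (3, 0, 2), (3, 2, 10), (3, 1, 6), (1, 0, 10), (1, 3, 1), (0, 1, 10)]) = 7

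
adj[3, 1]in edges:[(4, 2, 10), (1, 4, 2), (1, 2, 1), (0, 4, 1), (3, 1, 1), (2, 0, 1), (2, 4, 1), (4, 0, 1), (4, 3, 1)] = 1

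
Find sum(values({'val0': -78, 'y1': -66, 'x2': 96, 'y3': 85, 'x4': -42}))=(-78) + (-66) + 96 + 85 + (-42)
= -5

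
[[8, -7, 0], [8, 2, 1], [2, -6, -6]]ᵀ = [[8, 8, 2], [-7, 2, -6], [0, 1, -6]]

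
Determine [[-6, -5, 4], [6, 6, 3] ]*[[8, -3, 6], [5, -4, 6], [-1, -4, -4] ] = [[-77, 22, -82], [75, -54, 60]]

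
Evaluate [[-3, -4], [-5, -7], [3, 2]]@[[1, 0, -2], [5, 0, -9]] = C[0][0] = (-3)*(1) + (-4)*(5) = -23
C[0][1] = (-3)*(0) + (-4)*(0) = 0
C[0][2] = (-3)*(-2) + (-4)*(-9) = 42
C[1][0] = (-5)*(1) + (-7)*(5) = -40
C[1][1] = (-5)*(0) + (-7)*(0) = 0
C[1][2] = (-5)*(-2) + (-7)*(-9) = 73
... (3 more cells)
= [[-23, 0, 42], [-40, 0, 73], [13, 0, -24]]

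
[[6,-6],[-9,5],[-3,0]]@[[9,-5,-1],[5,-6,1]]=C[0][0] = (6)*(9) + (-6)*(5) = 24
C[0][1] = (6)*(-5) + (-6)*(-6) = 6
C[0][2] = (6)*(-1) + (-6)*(1) = -12
C[1][0] = (-9)*(9) + (5)*(5) = -56
C[1][1] = (-9)*(-5) + (5)*(-6) = 15
C[1][2] = (-9)*(-1) + (5)*(1) = 14
... (3 more cells)
= [[24, 6, -12], [-56, 15, 14], [-27, 15, 3]]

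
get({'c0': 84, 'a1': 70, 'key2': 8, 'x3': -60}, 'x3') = -60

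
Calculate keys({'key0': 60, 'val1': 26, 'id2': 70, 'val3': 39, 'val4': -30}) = ['key0', 'val1', 'id2', 'val3', 'val4']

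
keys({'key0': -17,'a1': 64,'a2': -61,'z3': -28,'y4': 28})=['key0', 'a1', 'a2', 'z3', 'y4']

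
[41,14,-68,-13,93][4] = 93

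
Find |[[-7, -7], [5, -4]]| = (-7)*(-4) - (-7)*(5)
= 63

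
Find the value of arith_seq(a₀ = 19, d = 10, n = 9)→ a_0 = 19 + 0*10 = 19
a_1 = 19 + 1*10 = 29
a_2 = 19 + 2*10 = 39
...
= [19, 29, 39, 49, 59, 69, 79, 89, 99]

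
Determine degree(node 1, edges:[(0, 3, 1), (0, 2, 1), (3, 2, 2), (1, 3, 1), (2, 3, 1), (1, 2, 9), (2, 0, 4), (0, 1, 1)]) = 3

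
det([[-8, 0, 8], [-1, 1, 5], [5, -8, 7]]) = (1)*(-8)*det([[1, 5], [-8, 7]]) + (-1)*(0)*det([[-1, 5], [5, 7]]) + (1)*(8)*det([[-1, 1], [5, -8]])
= -376 + 0 + 24
= -352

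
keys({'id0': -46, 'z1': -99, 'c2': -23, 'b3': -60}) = ['id0', 'z1', 'c2', 'b3']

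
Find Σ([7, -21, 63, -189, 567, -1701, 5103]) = 7 + -21 + 63 + -189 + 567 + -1701 + 5103
= 3829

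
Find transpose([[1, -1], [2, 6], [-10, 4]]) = [[1, 2, -10], [-1, 6, 4]]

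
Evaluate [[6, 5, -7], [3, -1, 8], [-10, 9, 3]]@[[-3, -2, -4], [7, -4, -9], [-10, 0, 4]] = C[0][0] = (6)*(-3) + (5)*(7) + (-7)*(-10) = 87
C[0][1] = (6)*(-2) + (5)*(-4) + (-7)*(0) = -32
C[0][2] = (6)*(-4) + (5)*(-9) + (-7)*(4) = -97
C[1][0] = (3)*(-3) + (-1)*(7) + (8)*(-10) = -96
C[1][1] = (3)*(-2) + (-1)*(-4) + (8)*(0) = -2
C[1][2] = (3)*(-4) + (-1)*(-9) + (8)*(4) = 29
... (3 more cells)
= [[87, -32, -97], [-96, -2, 29], [63, -16, -29]]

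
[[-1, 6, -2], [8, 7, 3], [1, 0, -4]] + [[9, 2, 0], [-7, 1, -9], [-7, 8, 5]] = [[8, 8, -2], [1, 8, -6], [-6, 8, 1]]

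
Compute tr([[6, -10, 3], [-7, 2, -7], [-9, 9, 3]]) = diagonal: 6 + 2 + 3
= 11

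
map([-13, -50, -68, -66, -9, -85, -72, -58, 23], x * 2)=[-26, -100, -136, -132, -18, -170, -144, -116, 46]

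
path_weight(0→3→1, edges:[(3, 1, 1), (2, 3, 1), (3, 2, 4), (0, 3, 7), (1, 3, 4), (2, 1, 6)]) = w(0→3)=7 + w(3→1)=1
= 8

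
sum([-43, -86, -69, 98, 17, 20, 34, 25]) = (-43) + (-86) + (-69) + 98 + 17 + 20 + 34 + 25
= -4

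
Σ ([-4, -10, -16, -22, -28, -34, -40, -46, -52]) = -252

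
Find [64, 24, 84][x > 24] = [64, 84]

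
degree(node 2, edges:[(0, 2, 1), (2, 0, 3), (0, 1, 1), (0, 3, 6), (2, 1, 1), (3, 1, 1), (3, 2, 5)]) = incident: (0,2), (2,0), (2,1), (3,2)
= 4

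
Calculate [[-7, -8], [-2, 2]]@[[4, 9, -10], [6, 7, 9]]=C[0][0] = (-7)*(4) + (-8)*(6) = -76
C[0][1] = (-7)*(9) + (-8)*(7) = -119
C[0][2] = (-7)*(-10) + (-8)*(9) = -2
C[1][0] = (-2)*(4) + (2)*(6) = 4
C[1][1] = (-2)*(9) + (2)*(7) = -4
C[1][2] = (-2)*(-10) + (2)*(9) = 38
= [[-76, -119, -2], [4, -4, 38]]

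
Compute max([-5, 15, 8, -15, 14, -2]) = 15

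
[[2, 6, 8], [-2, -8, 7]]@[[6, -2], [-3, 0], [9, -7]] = C[0][0] = (2)*(6) + (6)*(-3) + (8)*(9) = 66
C[0][1] = (2)*(-2) + (6)*(0) + (8)*(-7) = -60
C[1][0] = (-2)*(6) + (-8)*(-3) + (7)*(9) = 75
C[1][1] = (-2)*(-2) + (-8)*(0) + (7)*(-7) = -45
= [[66, -60], [75, -45]]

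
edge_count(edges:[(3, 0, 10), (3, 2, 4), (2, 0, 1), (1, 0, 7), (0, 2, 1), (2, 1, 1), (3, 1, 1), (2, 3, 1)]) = 8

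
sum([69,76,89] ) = 69 + 76 + 89
= 234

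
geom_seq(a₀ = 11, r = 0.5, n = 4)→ [11.0, 5.5, 2.75, 1.375]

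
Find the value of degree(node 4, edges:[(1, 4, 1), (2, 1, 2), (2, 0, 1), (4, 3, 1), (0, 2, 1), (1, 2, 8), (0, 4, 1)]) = 3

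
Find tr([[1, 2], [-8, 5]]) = diagonal: 1 + 5
= 6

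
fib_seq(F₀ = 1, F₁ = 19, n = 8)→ F_2 = F_1 + F_0 = 20
F_3 = F_2 + F_1 = 39
F_4 = F_3 + F_2 = 59
...
= [1, 19, 20, 39, 59, 98, 157, 255]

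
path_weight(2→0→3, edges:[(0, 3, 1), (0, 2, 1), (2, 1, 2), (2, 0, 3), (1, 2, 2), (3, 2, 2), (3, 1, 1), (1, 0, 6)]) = w(2→0)=3 + w(0→3)=1
= 4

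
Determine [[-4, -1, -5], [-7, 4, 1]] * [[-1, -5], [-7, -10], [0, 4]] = C[0][0] = (-4)*(-1) + (-1)*(-7) + (-5)*(0) = 11
C[0][1] = (-4)*(-5) + (-1)*(-10) + (-5)*(4) = 10
C[1][0] = (-7)*(-1) + (4)*(-7) + (1)*(0) = -21
C[1][1] = (-7)*(-5) + (4)*(-10) + (1)*(4) = -1
= [[11, 10], [-21, -1]]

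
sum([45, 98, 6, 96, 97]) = 342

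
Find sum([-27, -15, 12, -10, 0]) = (-27) + (-15) + 12 + (-10) + 0
= -40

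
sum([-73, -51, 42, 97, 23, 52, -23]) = 67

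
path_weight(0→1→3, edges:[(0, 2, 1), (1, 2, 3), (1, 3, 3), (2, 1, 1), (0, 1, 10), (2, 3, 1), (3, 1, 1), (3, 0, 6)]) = w(0→1)=10 + w(1→3)=3
= 13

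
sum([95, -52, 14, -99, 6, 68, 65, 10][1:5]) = -131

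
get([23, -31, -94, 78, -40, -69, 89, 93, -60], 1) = -31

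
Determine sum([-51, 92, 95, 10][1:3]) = 187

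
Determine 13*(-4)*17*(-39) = 34476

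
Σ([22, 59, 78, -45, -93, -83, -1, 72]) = 9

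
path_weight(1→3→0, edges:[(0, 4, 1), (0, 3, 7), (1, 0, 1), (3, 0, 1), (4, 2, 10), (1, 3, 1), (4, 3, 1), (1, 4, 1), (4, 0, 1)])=2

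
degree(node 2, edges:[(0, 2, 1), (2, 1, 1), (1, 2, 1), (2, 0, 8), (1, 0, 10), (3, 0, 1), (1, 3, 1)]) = 4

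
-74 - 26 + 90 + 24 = 14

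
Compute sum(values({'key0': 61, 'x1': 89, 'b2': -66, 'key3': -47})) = 37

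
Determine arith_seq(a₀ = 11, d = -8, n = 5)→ a_0 = 11 + 0*-8 = 11
a_1 = 11 + 1*-8 = 3
a_2 = 11 + 2*-8 = -5
...
= [11, 3, -5, -13, -21]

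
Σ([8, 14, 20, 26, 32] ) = 100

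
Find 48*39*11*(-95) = -1956240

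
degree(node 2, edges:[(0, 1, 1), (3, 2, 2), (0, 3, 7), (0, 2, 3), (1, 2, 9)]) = 3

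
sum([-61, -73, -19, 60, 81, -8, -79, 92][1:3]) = -92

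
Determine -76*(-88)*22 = 147136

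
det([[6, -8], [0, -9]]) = (6)*(-9) - (-8)*(0)
= -54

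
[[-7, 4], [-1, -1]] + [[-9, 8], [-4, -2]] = [[-16, 12], [-5, -3]]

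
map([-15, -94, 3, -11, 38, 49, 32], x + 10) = -15+10=-5, -94+10=-84, 3+10=13, -11+10=-1, 38+10=48, 49+10=59, 32+10=42
= [-5, -84, 13, -1, 48, 59, 42]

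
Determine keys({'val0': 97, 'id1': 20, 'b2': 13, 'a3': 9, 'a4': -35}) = ['val0', 'id1', 'b2', 'a3', 'a4']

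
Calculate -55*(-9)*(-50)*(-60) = 1485000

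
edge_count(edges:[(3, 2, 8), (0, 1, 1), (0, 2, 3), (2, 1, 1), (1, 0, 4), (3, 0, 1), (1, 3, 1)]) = 7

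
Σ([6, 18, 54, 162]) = 6 + 18 + 54 + 162
= 240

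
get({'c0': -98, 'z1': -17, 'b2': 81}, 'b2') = 81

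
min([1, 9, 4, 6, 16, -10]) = -10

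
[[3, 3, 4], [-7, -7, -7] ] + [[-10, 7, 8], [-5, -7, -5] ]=[[-7, 10, 12], [-12, -14, -12]]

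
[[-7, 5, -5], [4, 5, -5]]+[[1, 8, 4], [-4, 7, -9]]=[[-6, 13, -1], [0, 12, -14]]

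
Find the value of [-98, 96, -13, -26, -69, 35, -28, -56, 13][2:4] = [-13, -26]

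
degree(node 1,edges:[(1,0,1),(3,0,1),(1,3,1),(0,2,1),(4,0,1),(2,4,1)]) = incident: (1,0), (1,3)
= 2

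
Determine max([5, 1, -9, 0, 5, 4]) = 5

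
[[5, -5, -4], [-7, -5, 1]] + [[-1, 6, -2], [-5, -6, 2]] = [[4, 1, -6], [-12, -11, 3]]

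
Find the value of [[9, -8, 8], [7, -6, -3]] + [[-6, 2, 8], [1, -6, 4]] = [[3, -6, 16], [8, -12, 1]]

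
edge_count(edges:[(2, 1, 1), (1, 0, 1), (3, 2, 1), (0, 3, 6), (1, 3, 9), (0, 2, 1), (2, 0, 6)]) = 7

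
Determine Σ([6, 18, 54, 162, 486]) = 6 + 18 + 54 + 162 + 486
= 726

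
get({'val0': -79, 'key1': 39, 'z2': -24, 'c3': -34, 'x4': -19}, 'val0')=-79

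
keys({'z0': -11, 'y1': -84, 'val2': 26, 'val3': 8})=['z0', 'y1', 'val2', 'val3']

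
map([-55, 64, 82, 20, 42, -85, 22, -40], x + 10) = [-45, 74, 92, 30, 52, -75, 32, -30]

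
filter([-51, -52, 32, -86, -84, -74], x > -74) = [-51, -52, 32]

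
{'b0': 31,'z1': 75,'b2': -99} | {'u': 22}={'b0': 31, 'z1': 75, 'b2': -99, 'u': 22}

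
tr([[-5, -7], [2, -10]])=diagonal: (-5) + (-10)
= -15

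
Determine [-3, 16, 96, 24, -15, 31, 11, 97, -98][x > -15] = [-3, 16, 96, 24, 31, 11, 97]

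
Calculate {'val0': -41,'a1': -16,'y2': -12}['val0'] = -41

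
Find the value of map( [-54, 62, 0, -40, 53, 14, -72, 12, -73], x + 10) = [-44, 72, 10, -30, 63, 24, -62, 22, -63]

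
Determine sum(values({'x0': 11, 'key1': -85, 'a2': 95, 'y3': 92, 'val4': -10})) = 11 + (-85) + 95 + 92 + (-10)
= 103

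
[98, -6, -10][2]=-10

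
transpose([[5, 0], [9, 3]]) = [[5, 9], [0, 3]]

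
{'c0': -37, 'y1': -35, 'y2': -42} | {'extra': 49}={'c0': -37, 'y1': -35, 'y2': -42, 'extra': 49}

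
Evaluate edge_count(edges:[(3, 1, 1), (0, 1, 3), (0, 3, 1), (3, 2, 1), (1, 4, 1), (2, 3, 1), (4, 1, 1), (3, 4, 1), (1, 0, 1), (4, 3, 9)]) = 10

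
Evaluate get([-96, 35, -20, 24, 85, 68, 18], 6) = 18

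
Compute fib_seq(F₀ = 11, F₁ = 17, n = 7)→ F_2 = F_1 + F_0 = 28
F_3 = F_2 + F_1 = 45
F_4 = F_3 + F_2 = 73
...
= [11, 17, 28, 45, 73, 118, 191]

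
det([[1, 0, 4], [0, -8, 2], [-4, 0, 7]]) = (1)*(1)*det([[-8, 2], [0, 7]]) + (-1)*(0)*det([[0, 2], [-4, 7]]) + (1)*(4)*det([[0, -8], [-4, 0]])
= -56 + 0 + -128
= -184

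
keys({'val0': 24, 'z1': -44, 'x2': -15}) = ['val0', 'z1', 'x2']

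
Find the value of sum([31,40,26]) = 31 + 40 + 26
= 97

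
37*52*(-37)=-71188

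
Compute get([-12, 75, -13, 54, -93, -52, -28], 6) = -28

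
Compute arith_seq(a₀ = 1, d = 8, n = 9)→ a_0 = 1 + 0*8 = 1
a_1 = 1 + 1*8 = 9
a_2 = 1 + 2*8 = 17
...
= [1, 9, 17, 25, 33, 41, 49, 57, 65]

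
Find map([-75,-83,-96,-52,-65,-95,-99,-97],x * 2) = [-150, -166, -192, -104, -130, -190, -198, -194]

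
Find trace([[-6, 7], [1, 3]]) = -3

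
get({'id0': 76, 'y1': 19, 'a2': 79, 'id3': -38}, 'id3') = -38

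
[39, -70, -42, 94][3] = 94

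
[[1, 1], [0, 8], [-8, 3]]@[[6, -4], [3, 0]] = C[0][0] = (1)*(6) + (1)*(3) = 9
C[0][1] = (1)*(-4) + (1)*(0) = -4
C[1][0] = (0)*(6) + (8)*(3) = 24
C[1][1] = (0)*(-4) + (8)*(0) = 0
C[2][0] = (-8)*(6) + (3)*(3) = -39
C[2][1] = (-8)*(-4) + (3)*(0) = 32
= [[9, -4], [24, 0], [-39, 32]]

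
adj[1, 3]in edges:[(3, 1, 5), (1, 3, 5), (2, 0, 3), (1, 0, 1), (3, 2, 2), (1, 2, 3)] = 5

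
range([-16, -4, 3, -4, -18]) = 21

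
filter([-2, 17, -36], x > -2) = keep x where x > -2: -2✗, 17✓, -36✗
= [17]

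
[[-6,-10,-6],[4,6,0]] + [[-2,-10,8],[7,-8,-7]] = [[-8, -20, 2], [11, -2, -7]]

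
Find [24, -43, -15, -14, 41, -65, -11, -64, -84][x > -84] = keep x where x > -84: 24✓, -43✓, -15✓, -14✓, 41✓, -65✓, -11✓, -64✓, -84✗
= [24, -43, -15, -14, 41, -65, -11, -64]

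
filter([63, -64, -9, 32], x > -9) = [63, 32]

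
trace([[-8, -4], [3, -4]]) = -12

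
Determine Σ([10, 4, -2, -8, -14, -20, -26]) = 10 + 4 + (-2) + (-8) + (-14) + (-20) + (-26)
= -56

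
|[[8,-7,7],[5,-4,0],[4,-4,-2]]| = -34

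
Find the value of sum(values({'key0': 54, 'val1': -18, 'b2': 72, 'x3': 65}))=173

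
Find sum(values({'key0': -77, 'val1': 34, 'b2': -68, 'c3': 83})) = -28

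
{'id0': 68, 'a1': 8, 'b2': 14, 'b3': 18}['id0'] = 68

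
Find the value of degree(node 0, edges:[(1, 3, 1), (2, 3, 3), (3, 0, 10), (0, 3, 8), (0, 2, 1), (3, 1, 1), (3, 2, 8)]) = 3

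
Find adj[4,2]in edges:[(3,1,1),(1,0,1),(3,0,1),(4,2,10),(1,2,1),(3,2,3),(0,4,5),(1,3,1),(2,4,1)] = 10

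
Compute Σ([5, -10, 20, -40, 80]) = 5 + -10 + 20 + -40 + 80
= 55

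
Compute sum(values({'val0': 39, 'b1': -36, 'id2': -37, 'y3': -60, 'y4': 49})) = 39 + (-36) + (-37) + (-60) + 49
= -45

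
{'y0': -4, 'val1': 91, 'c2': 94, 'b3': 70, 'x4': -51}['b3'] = 70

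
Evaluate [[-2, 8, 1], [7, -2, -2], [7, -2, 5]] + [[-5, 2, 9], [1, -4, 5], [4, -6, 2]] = [[-7, 10, 10], [8, -6, 3], [11, -8, 7]]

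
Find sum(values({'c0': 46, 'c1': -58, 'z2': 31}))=46 + (-58) + 31
= 19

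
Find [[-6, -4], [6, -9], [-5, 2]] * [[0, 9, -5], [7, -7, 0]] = [[-28, -26, 30], [-63, 117, -30], [14, -59, 25]]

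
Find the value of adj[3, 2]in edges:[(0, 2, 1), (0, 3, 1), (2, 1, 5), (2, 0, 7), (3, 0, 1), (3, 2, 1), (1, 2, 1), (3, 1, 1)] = 1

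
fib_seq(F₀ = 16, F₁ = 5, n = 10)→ F_2 = F_1 + F_0 = 21
F_3 = F_2 + F_1 = 26
F_4 = F_3 + F_2 = 47
...
= [16, 5, 21, 26, 47, 73, 120, 193, 313, 506]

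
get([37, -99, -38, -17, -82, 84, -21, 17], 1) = -99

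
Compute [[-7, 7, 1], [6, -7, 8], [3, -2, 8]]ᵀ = [[-7, 6, 3], [7, -7, -2], [1, 8, 8]]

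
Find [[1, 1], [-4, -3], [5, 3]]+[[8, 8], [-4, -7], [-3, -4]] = [[9, 9], [-8, -10], [2, -1]]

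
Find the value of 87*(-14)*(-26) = 31668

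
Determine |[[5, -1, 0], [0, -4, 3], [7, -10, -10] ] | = (1)*(5)*det([[-4, 3], [-10, -10]]) + (-1)*(-1)*det([[0, 3], [7, -10]]) + (1)*(0)*det([[0, -4], [7, -10]])
= 350 + -21 + 0
= 329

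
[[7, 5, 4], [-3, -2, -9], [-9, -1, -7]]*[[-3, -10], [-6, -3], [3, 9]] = [[-39, -49], [-6, -45], [12, 30]]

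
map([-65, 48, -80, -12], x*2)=-65*2=-130, 48*2=96, -80*2=-160, -12*2=-24
= [-130, 96, -160, -24]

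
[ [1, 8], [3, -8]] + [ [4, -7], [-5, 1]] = [[5, 1], [-2, -7]]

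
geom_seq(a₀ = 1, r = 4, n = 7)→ a_0 = 1*4^0 = 1
a_1 = 1*4^1 = 4
a_2 = 1*4^2 = 16
...
= [1, 4, 16, 64, 256, 1024, 4096]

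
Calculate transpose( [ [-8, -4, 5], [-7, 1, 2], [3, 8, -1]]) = [[-8, -7, 3], [-4, 1, 8], [5, 2, -1]]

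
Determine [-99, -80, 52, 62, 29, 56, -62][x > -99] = [-80, 52, 62, 29, 56, -62]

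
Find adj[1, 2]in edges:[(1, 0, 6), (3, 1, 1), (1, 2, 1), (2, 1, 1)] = 1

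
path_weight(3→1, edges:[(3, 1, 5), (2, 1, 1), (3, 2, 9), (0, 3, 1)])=5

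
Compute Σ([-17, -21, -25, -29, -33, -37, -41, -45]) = (-17) + (-21) + (-25) + (-29) + (-33) + (-37) + (-41) + (-45)
= -248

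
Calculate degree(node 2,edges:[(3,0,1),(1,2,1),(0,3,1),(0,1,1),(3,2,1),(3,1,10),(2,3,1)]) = incident: (1,2), (3,2), (2,3)
= 3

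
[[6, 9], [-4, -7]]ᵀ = [[6, -4], [9, -7]]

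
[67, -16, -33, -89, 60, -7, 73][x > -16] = keep x where x > -16: 67✓, -16✗, -33✗, -89✗, 60✓, -7✓, 73✓
= [67, 60, -7, 73]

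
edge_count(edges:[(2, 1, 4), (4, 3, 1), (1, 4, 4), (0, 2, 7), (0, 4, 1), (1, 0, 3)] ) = 6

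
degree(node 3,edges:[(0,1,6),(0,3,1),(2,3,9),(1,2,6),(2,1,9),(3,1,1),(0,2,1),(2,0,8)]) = 3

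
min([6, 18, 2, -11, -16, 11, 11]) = -16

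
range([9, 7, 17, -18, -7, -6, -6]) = 35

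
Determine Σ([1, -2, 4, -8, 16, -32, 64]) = 1 + -2 + 4 + -8 + 16 + -32 + 64
= 43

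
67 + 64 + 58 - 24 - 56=109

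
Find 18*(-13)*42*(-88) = 864864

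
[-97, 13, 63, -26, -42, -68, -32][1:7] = [13, 63, -26, -42, -68, -32]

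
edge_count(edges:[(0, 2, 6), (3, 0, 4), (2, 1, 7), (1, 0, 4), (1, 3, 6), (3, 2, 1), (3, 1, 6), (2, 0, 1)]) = 8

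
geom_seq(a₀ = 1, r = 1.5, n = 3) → a_0 = 1*1.5^0 = 1.0
a_1 = 1*1.5^1 = 1.5
a_2 = 1*1.5^2 = 2.25
= [1.0, 1.5, 2.25]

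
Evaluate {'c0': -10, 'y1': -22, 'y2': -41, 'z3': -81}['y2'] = -41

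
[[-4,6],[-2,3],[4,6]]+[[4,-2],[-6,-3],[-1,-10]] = [[0, 4], [-8, 0], [3, -4]]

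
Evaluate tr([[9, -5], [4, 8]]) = 17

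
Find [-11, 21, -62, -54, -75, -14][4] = -75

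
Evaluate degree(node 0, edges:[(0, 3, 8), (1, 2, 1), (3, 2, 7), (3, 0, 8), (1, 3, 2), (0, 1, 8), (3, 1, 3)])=incident: (0,3), (3,0), (0,1)
= 3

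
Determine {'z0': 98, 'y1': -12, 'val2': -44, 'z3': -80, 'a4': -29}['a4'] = -29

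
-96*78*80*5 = -2995200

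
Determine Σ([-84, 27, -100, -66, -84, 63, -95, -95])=(-84) + 27 + (-100) + (-66) + (-84) + 63 + (-95) + (-95)
= -434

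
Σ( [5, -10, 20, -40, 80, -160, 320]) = 215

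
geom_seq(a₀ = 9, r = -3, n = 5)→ a_0 = 9*(-3)^0 = 9
a_1 = 9*(-3)^1 = -27
a_2 = 9*(-3)^2 = 81
...
= [9, -27, 81, -243, 729]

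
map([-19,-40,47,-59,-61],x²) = [361, 1600, 2209, 3481, 3721]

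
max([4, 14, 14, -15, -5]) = 14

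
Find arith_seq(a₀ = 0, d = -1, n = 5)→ a_0 = 0 + 0*-1 = 0
a_1 = 0 + 1*-1 = -1
a_2 = 0 + 2*-1 = -2
...
= [0, -1, -2, -3, -4]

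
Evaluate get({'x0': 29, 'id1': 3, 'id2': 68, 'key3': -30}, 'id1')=3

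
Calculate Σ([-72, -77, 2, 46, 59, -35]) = -77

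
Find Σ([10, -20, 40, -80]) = -50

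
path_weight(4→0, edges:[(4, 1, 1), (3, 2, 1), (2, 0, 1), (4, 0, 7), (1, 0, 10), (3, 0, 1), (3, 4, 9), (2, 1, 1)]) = w(4→0)=7
= 7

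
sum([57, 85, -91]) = 57 + 85 + (-91)
= 51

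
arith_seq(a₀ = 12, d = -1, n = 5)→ [12, 11, 10, 9, 8]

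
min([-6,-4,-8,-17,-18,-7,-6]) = -18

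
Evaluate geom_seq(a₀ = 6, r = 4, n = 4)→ [6, 24, 96, 384]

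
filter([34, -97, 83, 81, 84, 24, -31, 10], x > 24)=[34, 83, 81, 84]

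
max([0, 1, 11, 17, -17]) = 17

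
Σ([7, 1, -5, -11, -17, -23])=-48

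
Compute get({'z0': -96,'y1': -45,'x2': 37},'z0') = -96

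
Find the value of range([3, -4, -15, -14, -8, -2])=18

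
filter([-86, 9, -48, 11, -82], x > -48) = keep x where x > -48: -86✗, 9✓, -48✗, 11✓, -82✗
= [9, 11]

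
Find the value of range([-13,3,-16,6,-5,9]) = 25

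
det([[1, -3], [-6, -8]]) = -26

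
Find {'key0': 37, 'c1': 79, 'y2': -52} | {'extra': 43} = {'key0': 37, 'c1': 79, 'y2': -52, 'extra': 43}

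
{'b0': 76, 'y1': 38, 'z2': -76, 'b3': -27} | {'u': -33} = {'b0': 76, 'y1': 38, 'z2': -76, 'b3': -27, 'u': -33}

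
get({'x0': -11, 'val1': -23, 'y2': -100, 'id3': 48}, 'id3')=48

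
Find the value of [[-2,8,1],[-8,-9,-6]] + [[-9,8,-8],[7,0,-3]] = [[-11, 16, -7], [-1, -9, -9]]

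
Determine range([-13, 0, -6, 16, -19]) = 35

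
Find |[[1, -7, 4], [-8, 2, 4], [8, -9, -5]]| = 306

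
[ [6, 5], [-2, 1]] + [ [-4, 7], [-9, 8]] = [[2, 12], [-11, 9]]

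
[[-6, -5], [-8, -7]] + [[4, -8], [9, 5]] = [[-2, -13], [1, -2]]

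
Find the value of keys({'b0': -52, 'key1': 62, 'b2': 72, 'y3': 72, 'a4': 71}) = ['b0', 'key1', 'b2', 'y3', 'a4']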